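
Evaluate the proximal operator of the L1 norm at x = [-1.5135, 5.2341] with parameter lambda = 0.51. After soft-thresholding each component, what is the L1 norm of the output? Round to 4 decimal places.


Soft-thresholding with lambda = 0.51:
prox(-1.5135) = sign(-1.5135)*max(|-1.5135| - 0.51, 0) = -1.0035
prox(5.2341) = sign(5.2341)*max(|5.2341| - 0.51, 0) = 4.7241
prox(x) = [-1.0035, 4.7241]
||prox(x)||_1 = 1.0035 + 4.7241 = 5.7276


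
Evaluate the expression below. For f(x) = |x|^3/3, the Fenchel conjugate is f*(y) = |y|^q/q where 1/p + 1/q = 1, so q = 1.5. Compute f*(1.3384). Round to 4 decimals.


The conjugate exponent q satisfies 1/p + 1/q = 1.
p = 3, so q = 3/(3 - 1) = 1.5
|y|^q = 1.3384^1.5 = 1.5484
f*(1.3384) = 1.5484 / 1.5 = 1.0323


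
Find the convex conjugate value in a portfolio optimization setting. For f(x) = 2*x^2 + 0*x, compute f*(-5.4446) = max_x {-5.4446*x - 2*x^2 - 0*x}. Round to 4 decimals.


f*(y) = sup_x {y*x - a*x^2 - b*x} = sup_x {(y-b)*x - a*x^2}
FOC: (y - b) - 2a*x = 0 => x* = (y - b)/(2a)
x* = (-5.4446 - 0)/(2*2) = -1.3612
f*(-5.4446) = (y-b)^2/(4a) = (-5.4446 - 0)^2/(4*2)
= 29.6437/8 = 3.7055


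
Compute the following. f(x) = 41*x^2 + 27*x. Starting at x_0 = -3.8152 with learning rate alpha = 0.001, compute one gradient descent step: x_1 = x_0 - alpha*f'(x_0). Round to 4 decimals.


We compute the gradient at x_0 and apply the update.
f'(x) = 82*x + 27
f'(-3.8152) = 82*-3.8152 + 27 = -285.8464
x_1 = -3.8152 - 0.001*-285.8464 = -3.5294


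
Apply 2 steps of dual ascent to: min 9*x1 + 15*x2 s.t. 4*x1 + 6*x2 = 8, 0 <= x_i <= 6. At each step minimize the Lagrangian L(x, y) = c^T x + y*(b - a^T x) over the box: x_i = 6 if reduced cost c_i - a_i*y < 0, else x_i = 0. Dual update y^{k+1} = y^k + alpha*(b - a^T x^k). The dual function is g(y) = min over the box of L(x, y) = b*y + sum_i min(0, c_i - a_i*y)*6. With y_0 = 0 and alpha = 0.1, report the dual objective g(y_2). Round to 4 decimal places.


Dual ascent for LP: min 9*x1 + 15*x2, 4*x1 + 6*x2 = 8, 0 <= x_i <= 6
Step 1: y^k = 0.0, reduced costs: (9.0, 15.0)
  x^k = (0.0, 0.0), subgradient = b - a^T x = 8.0
  y^{k+1} = 0.0 + 0.1*8.0 = 0.8
Step 2: y^k = 0.8, reduced costs: (5.8, 10.2)
  x^k = (0.0, 0.0), subgradient = b - a^T x = 8.0
  y^{k+1} = 0.8 + 0.1*8.0 = 1.6
Dual objective at y_2 = 1.6: reduced costs (2.6, 5.4), box minimizer x = (0.0, 0.0)
g(y_2) = b*y + (c1 - a1*y)*x1 + (c2 - a2*y)*x2 = 8*1.6 + 2.6*0.0 + 5.4*0.0 = 12.8 + 0.0 + 0.0 = 12.8


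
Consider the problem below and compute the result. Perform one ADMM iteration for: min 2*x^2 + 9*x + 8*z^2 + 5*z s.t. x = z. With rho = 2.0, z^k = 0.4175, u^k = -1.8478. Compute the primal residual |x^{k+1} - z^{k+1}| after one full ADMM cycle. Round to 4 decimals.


ADMM iteration with rho = 2.0, z^k = 0.4175, u^k = -1.8478
Step 1: x-update.
Minimize 2*x^2 + 9*x + (2.0/2)*(x - 0.4175 - 1.8478)^2
FOC: (2*2 + 2.0)*x = -9 + 2.0*(0.4175 + 1.8478)
x^{k+1} = -0.7449
Step 2: z-update.
Minimize 8*z^2 + 5*z + (2.0/2)*(-0.7449 - z - 1.8478)^2
FOC: (2*8 + 2.0)*z = -5 + 2.0*(-0.7449 - 1.8478)
z^{k+1} = -0.5659
Step 3: u-update.
u^{k+1} = -1.8478 - 0.7449 + 0.5659 = -2.0268
Step 4: Primal residual = |-0.7449 + 0.5659| = 0.179


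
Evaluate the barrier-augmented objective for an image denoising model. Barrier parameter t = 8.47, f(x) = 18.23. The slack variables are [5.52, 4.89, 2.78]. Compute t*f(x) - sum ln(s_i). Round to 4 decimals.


Step 1: Compute log-barrier.
ln values: [1.7084, 1.5872, 1.0225]
phi = -(1.7084 + 1.5872 + 1.0225) = -4.318
Step 2: Compute augmented objective.
t*f(x) = 8.47*18.23 = 154.4081
Total = 154.4081 - 4.318 = 150.0901


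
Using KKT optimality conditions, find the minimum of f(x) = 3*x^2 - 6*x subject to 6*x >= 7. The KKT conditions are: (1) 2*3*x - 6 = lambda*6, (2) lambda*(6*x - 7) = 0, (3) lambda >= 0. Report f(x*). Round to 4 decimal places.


Step 1: Try lambda = 0 (constraint inactive).
x_unc = 6/(2*3) = 1.0
Check: 6*1.0 = 6.0 < 7 -- violated!
Step 2: Constraint must be active: 6*x = 7
x* = 7/6 = 1.1667 (rounded; the exact value 7/6 is used below)
lambda = (2*3*(7/6) - 6)/6 = 0.1667
Step 3: Compute optimal value.
f(x*) = 3*(7/6)^2 - 6*(7/6) = -2.9167


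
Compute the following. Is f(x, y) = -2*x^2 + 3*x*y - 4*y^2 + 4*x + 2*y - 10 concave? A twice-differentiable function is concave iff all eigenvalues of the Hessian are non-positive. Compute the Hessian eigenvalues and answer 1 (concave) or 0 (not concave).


The Hessian of f(x,y) = -2*x^2 + 3*x*y - 4*y^2 + 4*x + 2*y - 10 is:
H = [[-4, 3], [3, -8]]
Trace = -4 - 8 = -12
Determinant = -4*-8 - (3)^2 = 23
Discriminant = (-12)^2 - 4*23 = 52.0
Eigenvalues: lambda_1 = -9.6056, lambda_2 = -2.3944
The function is concave.

1


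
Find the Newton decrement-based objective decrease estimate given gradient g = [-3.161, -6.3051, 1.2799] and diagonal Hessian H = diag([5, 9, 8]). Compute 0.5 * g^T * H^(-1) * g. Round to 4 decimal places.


Step 1: H is diagonal, so H^(-1) * g = [-0.6322, -0.7006, 0.16].
Step 2: g^T H^(-1) g = sum_i g_i^2 / H_ii
  = (-3.161)^2/5 + (-6.3051)^2/9 + (1.2799)^2/8
  = 1.9984 + 4.4171 + 0.2048 = 6.6203
Step 3: Objective decrease = 0.5 * g^T H^(-1) g = 3.3101


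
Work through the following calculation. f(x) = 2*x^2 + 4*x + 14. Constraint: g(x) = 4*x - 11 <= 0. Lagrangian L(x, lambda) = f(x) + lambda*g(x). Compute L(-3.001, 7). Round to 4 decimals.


Step 1: Evaluate f(x).
f(-3.001) = 2*(-3.001)^2 + 4*(-3.001) + 14 = 20.008
Step 2: Evaluate g(x).
g(-3.001) = 4*-3.001 - 11 = -23.004
Step 3: Compute Lagrangian.
L = 20.008 + 7*-23.004 = -141.02


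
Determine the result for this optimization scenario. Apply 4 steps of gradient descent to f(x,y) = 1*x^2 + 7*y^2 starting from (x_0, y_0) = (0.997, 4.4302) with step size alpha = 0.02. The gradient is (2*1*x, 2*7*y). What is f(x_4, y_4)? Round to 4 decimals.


Gradient descent on f(x,y) = 1*x^2 + 7*y^2.
Starting point: (0.997, 4.4302), alpha = 0.02
Step 1: grad_x = 2*1*0.997 = 1.994, grad_y = 2*7*4.4302 = 62.0228
  x_1 = 0.997 - 0.02*1.994 = 0.9571
  y_1 = 4.4302 - 0.02*62.0228 = 3.1897
Step 2: grad_x = 2*1*0.9571 = 1.9142, grad_y = 2*7*3.1897 = 44.6564
  x_2 = 0.9571 - 0.02*1.9142 = 0.9188
  y_2 = 3.1897 - 0.02*44.6564 = 2.2966
Step 3: grad_x = 2*1*0.9188 = 1.8377, grad_y = 2*7*2.2966 = 32.1526
  x_3 = 0.9188 - 0.02*1.8377 = 0.8821
  y_3 = 2.2966 - 0.02*32.1526 = 1.6536
Step 4: grad_x = 2*1*0.8821 = 1.7642, grad_y = 2*7*1.6536 = 23.1499
  x_4 = 0.8821 - 0.02*1.7642 = 0.8468
  y_4 = 1.6536 - 0.02*23.1499 = 1.1906
f(0.8468, 1.1906) = 1*0.8468^2 + 7*1.1906^2 = 10.6392


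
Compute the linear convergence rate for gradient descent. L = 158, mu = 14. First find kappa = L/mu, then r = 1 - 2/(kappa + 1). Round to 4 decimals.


Step 1: Compute the condition number.
kappa = L/mu = 158/14 = 11.2857
Step 2: Compute the convergence rate.
r = 1 - 2/(kappa + 1) = 1 - 2*mu/(L + mu) = (L - mu)/(L + mu) = 144/172 = 0.8372


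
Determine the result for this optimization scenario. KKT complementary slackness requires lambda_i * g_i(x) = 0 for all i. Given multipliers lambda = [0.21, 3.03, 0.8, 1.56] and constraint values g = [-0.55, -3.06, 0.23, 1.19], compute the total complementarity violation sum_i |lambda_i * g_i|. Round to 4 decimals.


KKT complementary slackness check:
lambda_1 * g_1 = 0.21 * -0.55 = -0.1155
lambda_2 * g_2 = 3.03 * -3.06 = -9.2718
lambda_3 * g_3 = 0.8 * 0.23 = 0.184
lambda_4 * g_4 = 1.56 * 1.19 = 1.8564
Total violation = 0.1155 + 9.2718 + 0.184 + 1.8564 = 11.4277


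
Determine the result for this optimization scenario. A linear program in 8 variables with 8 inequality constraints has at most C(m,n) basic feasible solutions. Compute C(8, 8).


Each vertex corresponds to some choice of n active constraints out of m, so the number of vertices is at most C(m, n) = m! / (n!(m-n)!).
m = 8, n = 8
Numerator: 8 * 7 * 6 * 5 * 4 * 3 * 2 * 1
Denominator: 8! = 40320
C(8, 8) = 1


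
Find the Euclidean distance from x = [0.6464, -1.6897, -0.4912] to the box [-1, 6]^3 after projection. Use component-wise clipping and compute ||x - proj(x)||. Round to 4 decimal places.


Project each component onto [-1, 6].
clip(0.6464) = 0.6464, clip(-1.6897) = -1.0, clip(-0.4912) = -0.4912
Projection = [0.6464, -1.0, -0.4912]
Squared diffs: [0.0, 0.4757, 0.0]
Distance = sqrt(0.4757) = 0.6897


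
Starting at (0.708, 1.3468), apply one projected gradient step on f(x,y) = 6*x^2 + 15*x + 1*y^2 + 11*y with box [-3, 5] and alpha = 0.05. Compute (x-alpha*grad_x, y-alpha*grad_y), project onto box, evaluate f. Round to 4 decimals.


Step 1: Compute gradient at (0.708, 1.3468).
grad_x = 2*6*0.708 + 15 = 23.496
grad_y = 2*1*1.3468 + 11 = 13.6936
Step 2: Gradient step.
x_raw = 0.708 - 0.05*23.496 = -0.4668
y_raw = 1.3468 - 0.05*13.6936 = 0.6621
Step 3: Project onto [-3, 5].
x_proj = clip(-0.4668) = -0.4668
y_proj = clip(0.6621) = 0.6621
Step 4: Evaluate f.
f(-0.4668, 0.6621) = 2.0271


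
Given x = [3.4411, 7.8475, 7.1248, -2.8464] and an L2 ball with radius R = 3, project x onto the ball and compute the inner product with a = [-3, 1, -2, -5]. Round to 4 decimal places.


Step 1: Compute ||x|| (intermediates to 6 decimals).
||x|| = sqrt(3.4411^2 + 7.8475^2 + 7.1248^2 + (-2.8464)^2) = 11.501704
Step 2: Project.
Since ||x|| > R, scale = R/||x|| = 3/11.501704 = 0.260831, proj(x) = scale * x
proj(x) = [0.897546, 2.046871, 1.858369, -0.742429]
Step 3: Dot product.
a^T * proj(x) = -3*0.897546 + 1*2.046871 - 2*1.858369 - 5*(-0.742429) = -0.6504


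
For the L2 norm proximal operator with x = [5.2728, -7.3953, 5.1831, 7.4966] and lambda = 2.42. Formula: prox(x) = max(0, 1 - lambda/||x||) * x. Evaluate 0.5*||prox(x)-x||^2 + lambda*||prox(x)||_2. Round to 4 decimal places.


Step 1: Compute ||x||.
||x|| = 12.8669
Step 2: Compute scaling factor.
scale = max(0, 1 - 2.42/12.8669) = 0.8119
Step 3: prox(x) = [4.2811, -6.0044, 4.2083, 6.0866]
||prox(x)|| = 10.4469
Step 4: Proximal objective.
0.5*||prox-x||^2 = 2.9282
lambda*||prox|| = 25.2815
Total = 28.2096


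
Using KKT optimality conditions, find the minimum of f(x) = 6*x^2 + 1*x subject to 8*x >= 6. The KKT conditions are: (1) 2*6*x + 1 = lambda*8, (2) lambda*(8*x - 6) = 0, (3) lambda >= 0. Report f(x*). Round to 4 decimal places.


Step 1: Try lambda = 0 (constraint inactive).
x_unc = -1/(2*6) = -0.0833
Check: 8*-0.0833 = -0.6664 < 6 -- violated!
Step 2: Constraint must be active: 8*x = 6
x* = 6/8 = 0.75
lambda = (2*6*0.75 + 1)/8 = 1.25
Step 3: Compute optimal value.
f(x*) = 6*0.75^2 + 1*0.75 = 4.125


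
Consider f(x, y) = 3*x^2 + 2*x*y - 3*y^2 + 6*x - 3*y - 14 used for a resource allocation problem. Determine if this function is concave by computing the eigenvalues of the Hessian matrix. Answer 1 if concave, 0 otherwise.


The Hessian of f(x,y) = 3*x^2 + 2*x*y - 3*y^2 + 6*x - 3*y - 14 is:
H = [[6, 2], [2, -6]]
Trace = 6 - 6 = 0
Determinant = 6*-6 - (2)^2 = -40
Discriminant = (0)^2 - 4*-40 = 160.0
Eigenvalues: lambda_1 = -6.3246, lambda_2 = 6.3246
The function is not concave.

0


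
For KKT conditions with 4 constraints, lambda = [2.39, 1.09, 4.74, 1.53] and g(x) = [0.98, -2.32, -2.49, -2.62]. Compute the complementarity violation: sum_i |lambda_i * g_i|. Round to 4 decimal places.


KKT complementary slackness check:
lambda_1 * g_1 = 2.39 * 0.98 = 2.3422
lambda_2 * g_2 = 1.09 * -2.32 = -2.5288
lambda_3 * g_3 = 4.74 * -2.49 = -11.8026
lambda_4 * g_4 = 1.53 * -2.62 = -4.0086
Total violation = 2.3422 + 2.5288 + 11.8026 + 4.0086 = 20.6822


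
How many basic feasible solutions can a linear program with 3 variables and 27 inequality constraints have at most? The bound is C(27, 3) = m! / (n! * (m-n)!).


Each vertex corresponds to some choice of n active constraints out of m, so the number of vertices is at most C(m, n) = m! / (n!(m-n)!).
m = 27, n = 3
Numerator: 27 * 26 * 25
Denominator: 3! = 6
C(27, 3) = 2925


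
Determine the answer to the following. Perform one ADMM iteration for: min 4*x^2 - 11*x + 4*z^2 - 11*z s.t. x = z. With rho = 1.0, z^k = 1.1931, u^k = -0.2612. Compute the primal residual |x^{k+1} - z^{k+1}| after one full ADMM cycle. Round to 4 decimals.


ADMM iteration with rho = 1.0, z^k = 1.1931, u^k = -0.2612
Step 1: x-update.
Minimize 4*x^2 - 11*x + (1.0/2)*(x - 1.1931 - 0.2612)^2
FOC: (2*4 + 1.0)*x = 11 + 1.0*(1.1931 + 0.2612)
x^{k+1} = 1.3838
Step 2: z-update.
Minimize 4*z^2 - 11*z + (1.0/2)*(1.3838 - z - 0.2612)^2
FOC: (2*4 + 1.0)*z = 11 + 1.0*(1.3838 - 0.2612)
z^{k+1} = 1.347
Step 3: u-update.
u^{k+1} = -0.2612 + 1.3838 - 1.347 = -0.2243
Step 4: Primal residual = |1.3838 - 1.347| = 0.0369


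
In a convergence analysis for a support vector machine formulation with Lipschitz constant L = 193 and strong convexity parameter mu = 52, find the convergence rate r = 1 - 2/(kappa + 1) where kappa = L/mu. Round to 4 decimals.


Step 1: Compute the condition number.
kappa = L/mu = 193/52 = 3.7115
Step 2: Compute the convergence rate.
r = 1 - 2/(kappa + 1) = 1 - 2*mu/(L + mu) = (L - mu)/(L + mu) = 141/245 = 0.5755


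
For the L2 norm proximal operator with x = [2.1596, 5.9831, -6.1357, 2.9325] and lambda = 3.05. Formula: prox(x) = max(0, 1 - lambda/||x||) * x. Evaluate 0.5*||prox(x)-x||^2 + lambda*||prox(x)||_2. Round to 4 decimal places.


Step 1: Compute ||x||.
||x|| = 9.3117
Step 2: Compute scaling factor.
scale = max(0, 1 - 3.05/9.3117) = 0.6725
Step 3: prox(x) = [1.4522, 4.0234, -4.126, 1.972]
||prox(x)|| = 6.2617
Step 4: Proximal objective.
0.5*||prox-x||^2 = 4.6513
lambda*||prox|| = 19.0982
Total = 23.7494


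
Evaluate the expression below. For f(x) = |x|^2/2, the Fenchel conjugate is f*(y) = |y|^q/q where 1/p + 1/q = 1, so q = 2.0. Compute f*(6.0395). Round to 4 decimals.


The conjugate exponent q satisfies 1/p + 1/q = 1.
p = 2, so q = 2/(2 - 1) = 2.0
|y|^q = 6.0395^2.0 = 36.4756
f*(6.0395) = 36.4756 / 2.0 = 18.2378


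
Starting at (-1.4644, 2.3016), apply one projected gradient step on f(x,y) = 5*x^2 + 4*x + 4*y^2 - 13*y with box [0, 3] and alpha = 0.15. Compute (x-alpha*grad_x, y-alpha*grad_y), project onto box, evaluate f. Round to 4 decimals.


Step 1: Compute gradient at (-1.4644, 2.3016).
grad_x = 2*5*-1.4644 + 4 = -10.644
grad_y = 2*4*2.3016 - 13 = 5.4128
Step 2: Gradient step.
x_raw = -1.4644 - 0.15*-10.644 = 0.1322
y_raw = 2.3016 - 0.15*5.4128 = 1.4897
Step 3: Project onto [0, 3].
x_proj = clip(0.1322) = 0.1322
y_proj = clip(1.4897) = 1.4897
Step 4: Evaluate f.
f(0.1322, 1.4897) = -9.8731


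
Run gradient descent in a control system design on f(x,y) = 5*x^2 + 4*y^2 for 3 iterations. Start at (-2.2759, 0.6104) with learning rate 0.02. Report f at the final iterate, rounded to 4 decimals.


Gradient descent on f(x,y) = 5*x^2 + 4*y^2.
Starting point: (-2.2759, 0.6104), alpha = 0.02
Step 1: grad_x = 2*5*-2.2759 = -22.759, grad_y = 2*4*0.6104 = 4.8832
  x_1 = -2.2759 - 0.02*-22.759 = -1.8207
  y_1 = 0.6104 - 0.02*4.8832 = 0.5127
Step 2: grad_x = 2*5*-1.8207 = -18.2072, grad_y = 2*4*0.5127 = 4.1019
  x_2 = -1.8207 - 0.02*-18.2072 = -1.4566
  y_2 = 0.5127 - 0.02*4.1019 = 0.4307
Step 3: grad_x = 2*5*-1.4566 = -14.5658, grad_y = 2*4*0.4307 = 3.4456
  x_3 = -1.4566 - 0.02*-14.5658 = -1.1653
  y_3 = 0.4307 - 0.02*3.4456 = 0.3618
f(-1.1653, 0.3618) = 5*(-1.1653)^2 + 4*0.3618^2 = 7.3127


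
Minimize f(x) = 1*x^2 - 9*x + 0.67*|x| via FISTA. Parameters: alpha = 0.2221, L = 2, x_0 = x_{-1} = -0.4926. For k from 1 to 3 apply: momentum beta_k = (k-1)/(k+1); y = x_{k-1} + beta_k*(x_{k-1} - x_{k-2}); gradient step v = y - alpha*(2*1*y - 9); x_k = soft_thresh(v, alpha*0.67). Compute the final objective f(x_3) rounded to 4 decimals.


FISTA on f(x) = 1*x^2 - 9*x + 0.67*|x|
L = 2, alpha = 0.2221
Iteration 1: beta = 0.0, y = -0.4926 + 0.0*(-0.4926 + 0.4926) = -0.4926
  grad(y) = -9.9852, v = y - alpha*grad = 1.7251
  prox(v) = soft_thresh(1.7251, 0.1488) = 1.5763
Iteration 2: beta = 0.3333, y = 1.5763 + 0.3333*(1.5763 + 0.4926) = 2.2659
  grad(y) = -4.4681, v = y - alpha*grad = 3.2583
  prox(v) = soft_thresh(3.2583, 0.1488) = 3.1095
Iteration 3: beta = 0.5, y = 3.1095 + 0.5*(3.1095 - 1.5763) = 3.8761
  grad(y) = -1.2478, v = y - alpha*grad = 4.1532
  prox(v) = soft_thresh(4.1532, 0.1488) = 4.0044
f(x_3) = 1*4.0044^2 - 9*4.0044 + 0.67*|4.0044| = -17.3214


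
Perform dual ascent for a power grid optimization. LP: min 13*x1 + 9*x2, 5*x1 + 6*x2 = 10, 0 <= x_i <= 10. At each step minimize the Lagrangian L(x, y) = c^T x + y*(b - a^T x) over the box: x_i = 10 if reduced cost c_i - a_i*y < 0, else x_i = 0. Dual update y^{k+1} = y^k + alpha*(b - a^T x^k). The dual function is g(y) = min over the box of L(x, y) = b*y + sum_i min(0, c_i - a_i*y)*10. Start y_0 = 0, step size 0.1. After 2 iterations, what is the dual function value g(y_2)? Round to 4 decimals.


Dual ascent for LP: min 13*x1 + 9*x2, 5*x1 + 6*x2 = 10, 0 <= x_i <= 10
Step 1: y^k = 0.0, reduced costs: (13.0, 9.0)
  x^k = (0.0, 0.0), subgradient = b - a^T x = 10.0
  y^{k+1} = 0.0 + 0.1*10.0 = 1.0
Step 2: y^k = 1.0, reduced costs: (8.0, 3.0)
  x^k = (0.0, 0.0), subgradient = b - a^T x = 10.0
  y^{k+1} = 1.0 + 0.1*10.0 = 2.0
Dual objective at y_2 = 2.0: reduced costs (3.0, -3.0), box minimizer x = (0.0, 10.0)
g(y_2) = b*y + (c1 - a1*y)*x1 + (c2 - a2*y)*x2 = 10*2.0 + 3.0*0.0 + (-3.0)*10.0 = 20.0 + 0.0 - 30.0 = -10.0


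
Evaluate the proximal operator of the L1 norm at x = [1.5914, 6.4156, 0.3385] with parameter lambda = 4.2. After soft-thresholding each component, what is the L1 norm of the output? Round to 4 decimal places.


Soft-thresholding with lambda = 4.2:
prox(1.5914) = sign(1.5914)*max(|1.5914| - 4.2, 0) = 0.0
prox(6.4156) = sign(6.4156)*max(|6.4156| - 4.2, 0) = 2.2156
prox(0.3385) = sign(0.3385)*max(|0.3385| - 4.2, 0) = 0.0
prox(x) = [0.0, 2.2156, 0.0]
||prox(x)||_1 = 0.0 + 2.2156 + 0.0 = 2.2156


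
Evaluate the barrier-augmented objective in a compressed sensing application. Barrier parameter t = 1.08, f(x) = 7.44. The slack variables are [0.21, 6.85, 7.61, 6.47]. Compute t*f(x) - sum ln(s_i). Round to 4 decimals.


Step 1: Compute log-barrier.
ln values: [-1.5606, 1.9242, 2.0295, 1.8672]
phi = -(-1.5606 + 1.9242 + 2.0295 + 1.8672) = -4.2602
Step 2: Compute augmented objective.
t*f(x) = 1.08*7.44 = 8.0352
Total = 8.0352 - 4.2602 = 3.775


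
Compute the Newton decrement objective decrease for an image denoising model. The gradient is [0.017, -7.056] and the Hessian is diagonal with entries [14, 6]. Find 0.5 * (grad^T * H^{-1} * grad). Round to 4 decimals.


Step 1: H is diagonal, so H^(-1) * g = [0.0012, -1.176].
Step 2: g^T H^(-1) g = sum_i g_i^2 / H_ii
  = (0.017)^2/14 + (-7.056)^2/6
  = 0.0 + 8.2979 = 8.2979
Step 3: Objective decrease = 0.5 * g^T H^(-1) g = 4.1489


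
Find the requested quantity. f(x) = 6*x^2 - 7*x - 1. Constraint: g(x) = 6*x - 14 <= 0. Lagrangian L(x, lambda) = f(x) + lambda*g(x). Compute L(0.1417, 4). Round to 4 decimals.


Step 1: Evaluate f(x).
f(0.1417) = 6*0.1417^2 - 7*0.1417 - 1 = -1.8714
Step 2: Evaluate g(x).
g(0.1417) = 6*0.1417 - 14 = -13.1498
Step 3: Compute Lagrangian.
L = -1.8714 + 4*-13.1498 = -54.4706


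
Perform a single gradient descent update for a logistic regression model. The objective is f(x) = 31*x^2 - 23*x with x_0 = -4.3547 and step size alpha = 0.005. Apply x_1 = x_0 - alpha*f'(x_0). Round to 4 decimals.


We compute the gradient at x_0 and apply the update.
f'(x) = 62*x - 23
f'(-4.3547) = 62*-4.3547 - 23 = -292.9914
x_1 = -4.3547 - 0.005*-292.9914 = -2.8897


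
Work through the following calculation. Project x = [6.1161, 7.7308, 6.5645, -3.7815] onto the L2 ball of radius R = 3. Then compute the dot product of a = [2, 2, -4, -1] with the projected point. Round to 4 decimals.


Step 1: Compute ||x|| (intermediates to 6 decimals).
||x|| = sqrt(6.1161^2 + 7.7308^2 + 6.5645^2 + (-3.7815)^2) = 12.432391
Step 2: Project.
Since ||x|| > R, scale = R/||x|| = 3/12.432391 = 0.241305, proj(x) = scale * x
proj(x) = [1.475846, 1.865481, 1.584047, -0.912495]
Step 3: Dot product.
a^T * proj(x) = 2*1.475846 + 2*1.865481 - 4*1.584047 - 1*(-0.912495) = 1.259


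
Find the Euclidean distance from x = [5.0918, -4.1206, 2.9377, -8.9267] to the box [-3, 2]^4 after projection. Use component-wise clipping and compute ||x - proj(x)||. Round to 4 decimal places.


Project each component onto [-3, 2].
clip(5.0918) = 2.0, clip(-4.1206) = -3.0, clip(2.9377) = 2.0, clip(-8.9267) = -3.0
Projection = [2.0, -3.0, 2.0, -3.0]
Squared diffs: [9.5592, 1.2557, 0.8793, 35.1258]
Distance = sqrt(46.82) = 6.8425


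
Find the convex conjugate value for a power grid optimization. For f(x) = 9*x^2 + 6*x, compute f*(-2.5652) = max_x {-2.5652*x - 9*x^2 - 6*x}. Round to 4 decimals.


f*(y) = sup_x {y*x - a*x^2 - b*x} = sup_x {(y-b)*x - a*x^2}
FOC: (y - b) - 2a*x = 0 => x* = (y - b)/(2a)
x* = (-2.5652 - 6)/(2*9) = -0.4758
f*(-2.5652) = (y-b)^2/(4a) = (-2.5652 - 6)^2/(4*9)
= 73.3627/36 = 2.0379


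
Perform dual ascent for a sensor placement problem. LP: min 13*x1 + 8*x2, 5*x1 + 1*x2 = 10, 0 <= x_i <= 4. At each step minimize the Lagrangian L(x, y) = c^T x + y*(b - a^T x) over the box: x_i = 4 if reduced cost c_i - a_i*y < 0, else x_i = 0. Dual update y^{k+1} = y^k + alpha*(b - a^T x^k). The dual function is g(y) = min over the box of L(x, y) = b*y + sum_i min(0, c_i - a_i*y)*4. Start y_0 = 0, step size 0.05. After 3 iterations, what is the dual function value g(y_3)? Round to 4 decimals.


Dual ascent for LP: min 13*x1 + 8*x2, 5*x1 + 1*x2 = 10, 0 <= x_i <= 4
Step 1: y^k = 0.0, reduced costs: (13.0, 8.0)
  x^k = (0.0, 0.0), subgradient = b - a^T x = 10.0
  y^{k+1} = 0.0 + 0.05*10.0 = 0.5
Step 2: y^k = 0.5, reduced costs: (10.5, 7.5)
  x^k = (0.0, 0.0), subgradient = b - a^T x = 10.0
  y^{k+1} = 0.5 + 0.05*10.0 = 1.0
Step 3: y^k = 1.0, reduced costs: (8.0, 7.0)
  x^k = (0.0, 0.0), subgradient = b - a^T x = 10.0
  y^{k+1} = 1.0 + 0.05*10.0 = 1.5
Dual objective at y_3 = 1.5: reduced costs (5.5, 6.5), box minimizer x = (0.0, 0.0)
g(y_3) = b*y + (c1 - a1*y)*x1 + (c2 - a2*y)*x2 = 10*1.5 + 5.5*0.0 + 6.5*0.0 = 15.0 + 0.0 + 0.0 = 15.0


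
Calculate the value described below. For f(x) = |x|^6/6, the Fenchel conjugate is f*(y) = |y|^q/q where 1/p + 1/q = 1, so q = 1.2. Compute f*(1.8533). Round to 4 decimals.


The conjugate exponent q satisfies 1/p + 1/q = 1.
p = 6, so q = 6/(6 - 1) = 1.2
|y|^q = 1.8533^1.2 = 2.0967
f*(1.8533) = 2.0967 / 1.2 = 1.7472


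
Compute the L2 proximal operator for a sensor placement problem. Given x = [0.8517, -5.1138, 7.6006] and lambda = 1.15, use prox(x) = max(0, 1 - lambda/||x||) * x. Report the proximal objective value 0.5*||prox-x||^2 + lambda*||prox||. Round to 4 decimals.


Step 1: Compute ||x||.
||x|| = 9.2003
Step 2: Compute scaling factor.
scale = max(0, 1 - 1.15/9.2003) = 0.875
Step 3: prox(x) = [0.7452, -4.4746, 6.6506]
||prox(x)|| = 8.0503
Step 4: Proximal objective.
0.5*||prox-x||^2 = 0.6613
lambda*||prox|| = 9.2578
Total = 9.9191


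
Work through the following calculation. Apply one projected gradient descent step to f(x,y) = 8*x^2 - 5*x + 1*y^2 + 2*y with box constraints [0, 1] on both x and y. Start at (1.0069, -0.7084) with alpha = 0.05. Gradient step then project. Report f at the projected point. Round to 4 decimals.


Step 1: Compute gradient at (1.0069, -0.7084).
grad_x = 2*8*1.0069 - 5 = 11.1104
grad_y = 2*1*-0.7084 + 2 = 0.5832
Step 2: Gradient step.
x_raw = 1.0069 - 0.05*11.1104 = 0.4514
y_raw = -0.7084 - 0.05*0.5832 = -0.7376
Step 3: Project onto [0, 1].
x_proj = clip(0.4514) = 0.4514
y_proj = clip(-0.7376) = 0.0
Step 4: Evaluate f.
f(0.4514, 0.0) = -0.6269


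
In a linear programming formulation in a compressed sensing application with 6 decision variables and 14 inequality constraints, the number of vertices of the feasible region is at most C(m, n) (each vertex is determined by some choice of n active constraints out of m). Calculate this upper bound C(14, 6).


Each vertex corresponds to some choice of n active constraints out of m, so the number of vertices is at most C(m, n) = m! / (n!(m-n)!).
m = 14, n = 6
Numerator: 14 * 13 * 12 * 11 * 10 * 9
Denominator: 6! = 720
C(14, 6) = 3003


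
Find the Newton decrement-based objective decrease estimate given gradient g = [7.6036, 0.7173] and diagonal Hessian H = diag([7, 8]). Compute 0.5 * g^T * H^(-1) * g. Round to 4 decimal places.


Step 1: H is diagonal, so H^(-1) * g = [1.0862, 0.0897].
Step 2: g^T H^(-1) g = sum_i g_i^2 / H_ii
  = (7.6036)^2/7 + (0.7173)^2/8
  = 8.2592 + 0.0643 = 8.3236
Step 3: Objective decrease = 0.5 * g^T H^(-1) g = 4.1618


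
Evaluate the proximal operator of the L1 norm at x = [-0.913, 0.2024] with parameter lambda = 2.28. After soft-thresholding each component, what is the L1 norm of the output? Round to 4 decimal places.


Soft-thresholding with lambda = 2.28:
prox(-0.913) = sign(-0.913)*max(|-0.913| - 2.28, 0) = 0.0
prox(0.2024) = sign(0.2024)*max(|0.2024| - 2.28, 0) = 0.0
prox(x) = [0.0, 0.0]
||prox(x)||_1 = 0.0 + 0.0 = 0.0


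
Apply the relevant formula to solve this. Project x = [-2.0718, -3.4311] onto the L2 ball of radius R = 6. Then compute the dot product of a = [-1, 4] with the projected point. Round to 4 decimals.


Step 1: Compute ||x|| (intermediates to 6 decimals).
||x|| = sqrt((-2.0718)^2 + (-3.4311)^2) = 4.008092
Step 2: Project.
Since ||x|| <= R, proj = x (no scaling needed).
proj(x) = [-2.0718, -3.4311]
Step 3: Dot product.
a^T * proj(x) = -1*(-2.0718) + 4*(-3.4311) = -11.6526


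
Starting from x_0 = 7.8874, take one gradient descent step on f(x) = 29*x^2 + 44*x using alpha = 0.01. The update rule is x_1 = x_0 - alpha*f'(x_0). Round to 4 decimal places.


We compute the gradient at x_0 and apply the update.
f'(x) = 58*x + 44
f'(7.8874) = 58*7.8874 + 44 = 501.4692
x_1 = 7.8874 - 0.01*501.4692 = 2.8727


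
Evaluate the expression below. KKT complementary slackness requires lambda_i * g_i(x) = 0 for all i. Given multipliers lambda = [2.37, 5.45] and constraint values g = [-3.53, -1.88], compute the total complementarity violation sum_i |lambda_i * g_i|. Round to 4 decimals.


KKT complementary slackness check:
lambda_1 * g_1 = 2.37 * -3.53 = -8.3661
lambda_2 * g_2 = 5.45 * -1.88 = -10.246
Total violation = 8.3661 + 10.246 = 18.6121


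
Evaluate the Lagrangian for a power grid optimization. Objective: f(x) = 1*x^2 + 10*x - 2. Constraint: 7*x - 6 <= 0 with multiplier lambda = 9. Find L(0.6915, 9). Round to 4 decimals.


Step 1: Evaluate f(x).
f(0.6915) = 1*0.6915^2 + 10*0.6915 - 2 = 5.3932
Step 2: Evaluate g(x).
g(0.6915) = 7*0.6915 - 6 = -1.1595
Step 3: Compute Lagrangian.
L = 5.3932 + 9*-1.1595 = -5.0423


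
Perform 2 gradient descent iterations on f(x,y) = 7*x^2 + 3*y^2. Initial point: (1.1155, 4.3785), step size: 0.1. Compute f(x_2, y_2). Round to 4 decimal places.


Gradient descent on f(x,y) = 7*x^2 + 3*y^2.
Starting point: (1.1155, 4.3785), alpha = 0.1
Step 1: grad_x = 2*7*1.1155 = 15.617, grad_y = 2*3*4.3785 = 26.271
  x_1 = 1.1155 - 0.1*15.617 = -0.4462
  y_1 = 4.3785 - 0.1*26.271 = 1.7514
Step 2: grad_x = 2*7*-0.4462 = -6.2468, grad_y = 2*3*1.7514 = 10.5084
  x_2 = -0.4462 - 0.1*-6.2468 = 0.1785
  y_2 = 1.7514 - 0.1*10.5084 = 0.7006
f(0.1785, 0.7006) = 7*0.1785^2 + 3*0.7006^2 = 1.6953


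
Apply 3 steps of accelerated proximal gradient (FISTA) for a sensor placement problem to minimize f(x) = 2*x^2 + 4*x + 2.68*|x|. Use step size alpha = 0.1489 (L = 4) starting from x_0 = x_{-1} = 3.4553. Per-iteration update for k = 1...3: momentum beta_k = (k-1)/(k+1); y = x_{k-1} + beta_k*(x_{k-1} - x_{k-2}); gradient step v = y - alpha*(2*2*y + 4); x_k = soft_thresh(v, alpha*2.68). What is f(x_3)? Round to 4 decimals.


FISTA on f(x) = 2*x^2 + 4*x + 2.68*|x|
L = 4, alpha = 0.1489
Iteration 1: beta = 0.0, y = 3.4553 + 0.0*(3.4553 - 3.4553) = 3.4553
  grad(y) = 17.8212, v = y - alpha*grad = 0.8017
  prox(v) = soft_thresh(0.8017, 0.3991) = 0.4027
Iteration 2: beta = 0.3333, y = 0.4027 + 0.3333*(0.4027 - 3.4553) = -0.6149
  grad(y) = 1.5405, v = y - alpha*grad = -0.8443
  prox(v) = soft_thresh(-0.8443, 0.3991) = -0.4452
Iteration 3: beta = 0.5, y = -0.4452 + 0.5*(-0.4452 - 0.4027) = -0.8691
  grad(y) = 0.5234, v = y - alpha*grad = -0.9471
  prox(v) = soft_thresh(-0.9471, 0.3991) = -0.548
f(x_3) = 2*(-0.548)^2 + 4*(-0.548) + 2.68*|-0.548| = -0.1227


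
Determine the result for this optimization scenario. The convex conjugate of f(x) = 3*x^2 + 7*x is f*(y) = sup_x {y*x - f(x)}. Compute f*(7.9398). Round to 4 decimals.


f*(y) = sup_x {y*x - a*x^2 - b*x} = sup_x {(y-b)*x - a*x^2}
FOC: (y - b) - 2a*x = 0 => x* = (y - b)/(2a)
x* = (7.9398 - 7)/(2*3) = 0.1566
f*(7.9398) = (y-b)^2/(4a) = (7.9398 - 7)^2/(4*3)
= 0.8832/12 = 0.0736


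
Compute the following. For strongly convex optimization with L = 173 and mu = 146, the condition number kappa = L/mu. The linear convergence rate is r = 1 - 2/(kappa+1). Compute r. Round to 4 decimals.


Step 1: Compute the condition number.
kappa = L/mu = 173/146 = 1.1849
Step 2: Compute the convergence rate.
r = 1 - 2/(kappa + 1) = 1 - 2*mu/(L + mu) = (L - mu)/(L + mu) = 27/319 = 0.0846


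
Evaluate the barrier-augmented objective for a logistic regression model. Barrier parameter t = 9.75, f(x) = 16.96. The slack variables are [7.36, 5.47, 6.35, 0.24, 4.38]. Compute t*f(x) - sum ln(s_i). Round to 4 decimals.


Step 1: Compute log-barrier.
ln values: [1.9961, 1.6993, 1.8485, -1.4271, 1.477]
phi = -(1.9961 + 1.6993 + 1.8485 - 1.4271 + 1.477) = -5.5937
Step 2: Compute augmented objective.
t*f(x) = 9.75*16.96 = 165.36
Total = 165.36 - 5.5937 = 159.7663


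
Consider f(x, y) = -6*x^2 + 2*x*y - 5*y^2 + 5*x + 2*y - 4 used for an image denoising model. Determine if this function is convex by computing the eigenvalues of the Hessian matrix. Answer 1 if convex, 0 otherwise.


The Hessian of f(x,y) = -6*x^2 + 2*x*y - 5*y^2 + 5*x + 2*y - 4 is:
H = [[-12, 2], [2, -10]]
Trace = -12 - 10 = -22
Determinant = -12*-10 - (2)^2 = 116
Discriminant = (-22)^2 - 4*116 = 20.0
Eigenvalues: lambda_1 = -13.2361, lambda_2 = -8.7639
The function is not convex.

0


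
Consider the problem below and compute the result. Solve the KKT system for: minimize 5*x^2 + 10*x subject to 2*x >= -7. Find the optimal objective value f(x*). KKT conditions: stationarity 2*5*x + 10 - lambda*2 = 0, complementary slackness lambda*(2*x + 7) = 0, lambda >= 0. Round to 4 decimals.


Step 1: Try lambda = 0 (constraint inactive).
Stationarity: 2*5*x + 10 = 0
x* = -10/(2*5) = -1.0
Check constraint: 2*-1.0 = -2.0 >= -7 -- satisfied.
Step 2: Compute optimal value.
f(x*) = 5*(-1.0)^2 + 10*(-1.0) = -5.0


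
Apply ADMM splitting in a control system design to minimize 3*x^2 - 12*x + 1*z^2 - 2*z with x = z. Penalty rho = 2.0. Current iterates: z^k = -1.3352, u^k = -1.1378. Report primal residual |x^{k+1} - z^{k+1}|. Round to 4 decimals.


ADMM iteration with rho = 2.0, z^k = -1.3352, u^k = -1.1378
Step 1: x-update.
Minimize 3*x^2 - 12*x + (2.0/2)*(x + 1.3352 - 1.1378)^2
FOC: (2*3 + 2.0)*x = 12 + 2.0*(-1.3352 + 1.1378)
x^{k+1} = 1.4507
Step 2: z-update.
Minimize 1*z^2 - 2*z + (2.0/2)*(1.4507 - z - 1.1378)^2
FOC: (2*1 + 2.0)*z = 2 + 2.0*(1.4507 - 1.1378)
z^{k+1} = 0.6564
Step 3: u-update.
u^{k+1} = -1.1378 + 1.4507 - 0.6564 = -0.3436
Step 4: Primal residual = |1.4507 - 0.6564| = 0.7942


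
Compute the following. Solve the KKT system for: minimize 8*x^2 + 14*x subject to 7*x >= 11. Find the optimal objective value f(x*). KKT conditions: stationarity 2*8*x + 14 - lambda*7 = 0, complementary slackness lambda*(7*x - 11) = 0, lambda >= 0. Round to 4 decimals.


Step 1: Try lambda = 0 (constraint inactive).
x_unc = -14/(2*8) = -0.875
Check: 7*-0.875 = -6.125 < 11 -- violated!
Step 2: Constraint must be active: 7*x = 11
x* = 11/7 = 1.5714 (rounded; the exact value 11/7 is used below)
lambda = (2*8*(11/7) + 14)/7 = 5.5918
Step 3: Compute optimal value.
f(x*) = 8*(11/7)^2 + 14*(11/7) = 41.7551


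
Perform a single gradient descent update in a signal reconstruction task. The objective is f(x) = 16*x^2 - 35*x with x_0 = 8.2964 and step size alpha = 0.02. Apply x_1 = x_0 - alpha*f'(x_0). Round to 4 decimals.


We compute the gradient at x_0 and apply the update.
f'(x) = 32*x - 35
f'(8.2964) = 32*8.2964 - 35 = 230.4848
x_1 = 8.2964 - 0.02*230.4848 = 3.6867


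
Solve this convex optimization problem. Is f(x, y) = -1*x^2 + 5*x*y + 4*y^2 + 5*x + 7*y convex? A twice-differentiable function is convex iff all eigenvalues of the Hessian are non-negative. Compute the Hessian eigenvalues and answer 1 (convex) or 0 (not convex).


The Hessian of f(x,y) = -1*x^2 + 5*x*y + 4*y^2 + 5*x + 7*y is:
H = [[-2, 5], [5, 8]]
Trace = -2 + 8 = 6
Determinant = -2*8 - (5)^2 = -41
Discriminant = (6)^2 - 4*-41 = 200.0
Eigenvalues: lambda_1 = -4.0711, lambda_2 = 10.0711
The function is not convex.

0


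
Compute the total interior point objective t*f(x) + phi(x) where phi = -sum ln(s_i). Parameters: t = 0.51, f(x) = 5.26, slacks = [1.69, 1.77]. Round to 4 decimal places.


Step 1: Compute log-barrier.
ln values: [0.5247, 0.571]
phi = -(0.5247 + 0.571) = -1.0957
Step 2: Compute augmented objective.
t*f(x) = 0.51*5.26 = 2.6826
Total = 2.6826 - 1.0957 = 1.5869


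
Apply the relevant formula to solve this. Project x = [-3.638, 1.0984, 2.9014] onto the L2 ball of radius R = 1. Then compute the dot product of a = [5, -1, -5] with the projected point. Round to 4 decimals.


Step 1: Compute ||x|| (intermediates to 6 decimals).
||x|| = sqrt((-3.638)^2 + 1.0984^2 + 2.9014^2) = 4.781176
Step 2: Project.
Since ||x|| > R, scale = R/||x|| = 1/4.781176 = 0.209154, proj(x) = scale * x
proj(x) = [-0.760902, 0.229735, 0.606839]
Step 3: Dot product.
a^T * proj(x) = 5*(-0.760902) - 1*0.229735 - 5*0.606839 = -7.0684


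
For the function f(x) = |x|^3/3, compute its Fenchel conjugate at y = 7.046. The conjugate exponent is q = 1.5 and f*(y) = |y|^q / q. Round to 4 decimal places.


The conjugate exponent q satisfies 1/p + 1/q = 1.
p = 3, so q = 3/(3 - 1) = 1.5
|y|^q = 7.046^1.5 = 18.7031
f*(7.046) = 18.7031 / 1.5 = 12.4687


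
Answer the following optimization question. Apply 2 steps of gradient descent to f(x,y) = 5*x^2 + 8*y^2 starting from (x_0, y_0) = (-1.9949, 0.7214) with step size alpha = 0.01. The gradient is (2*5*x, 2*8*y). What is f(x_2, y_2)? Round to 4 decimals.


Gradient descent on f(x,y) = 5*x^2 + 8*y^2.
Starting point: (-1.9949, 0.7214), alpha = 0.01
Step 1: grad_x = 2*5*-1.9949 = -19.949, grad_y = 2*8*0.7214 = 11.5424
  x_1 = -1.9949 - 0.01*-19.949 = -1.7954
  y_1 = 0.7214 - 0.01*11.5424 = 0.606
Step 2: grad_x = 2*5*-1.7954 = -17.9541, grad_y = 2*8*0.606 = 9.6956
  x_2 = -1.7954 - 0.01*-17.9541 = -1.6159
  y_2 = 0.606 - 0.01*9.6956 = 0.509
f(-1.6159, 0.509) = 5*(-1.6159)^2 + 8*0.509^2 = 15.128


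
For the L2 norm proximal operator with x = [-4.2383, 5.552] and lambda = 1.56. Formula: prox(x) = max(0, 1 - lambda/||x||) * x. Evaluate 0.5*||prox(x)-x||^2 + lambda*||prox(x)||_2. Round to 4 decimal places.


Step 1: Compute ||x||.
||x|| = 6.9848
Step 2: Compute scaling factor.
scale = max(0, 1 - 1.56/6.9848) = 0.7767
Step 3: prox(x) = [-3.2917, 4.312]
||prox(x)|| = 5.4248
Step 4: Proximal objective.
0.5*||prox-x||^2 = 1.2168
lambda*||prox|| = 8.4627
Total = 9.6795


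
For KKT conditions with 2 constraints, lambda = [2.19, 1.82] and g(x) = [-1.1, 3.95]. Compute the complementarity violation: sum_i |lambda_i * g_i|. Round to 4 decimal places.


KKT complementary slackness check:
lambda_1 * g_1 = 2.19 * -1.1 = -2.409
lambda_2 * g_2 = 1.82 * 3.95 = 7.189
Total violation = 2.409 + 7.189 = 9.598


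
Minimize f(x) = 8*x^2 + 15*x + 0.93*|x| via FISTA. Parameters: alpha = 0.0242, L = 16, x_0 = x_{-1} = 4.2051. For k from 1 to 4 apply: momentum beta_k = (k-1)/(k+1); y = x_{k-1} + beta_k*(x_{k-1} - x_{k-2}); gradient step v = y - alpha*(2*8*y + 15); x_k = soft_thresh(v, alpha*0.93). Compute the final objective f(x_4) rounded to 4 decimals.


FISTA on f(x) = 8*x^2 + 15*x + 0.93*|x|
L = 16, alpha = 0.0242
Iteration 1: beta = 0.0, y = 4.2051 + 0.0*(4.2051 - 4.2051) = 4.2051
  grad(y) = 82.2816, v = y - alpha*grad = 2.2139
  prox(v) = soft_thresh(2.2139, 0.0225) = 2.1914
Iteration 2: beta = 0.3333, y = 2.1914 + 0.3333*(2.1914 - 4.2051) = 1.5201
  grad(y) = 39.3222, v = y - alpha*grad = 0.5685
  prox(v) = soft_thresh(0.5685, 0.0225) = 0.546
Iteration 3: beta = 0.5, y = 0.546 + 0.5*(0.546 - 2.1914) = -0.2766
  grad(y) = 10.5738, v = y - alpha*grad = -0.5325
  prox(v) = soft_thresh(-0.5325, 0.0225) = -0.51
Iteration 4: beta = 0.6, y = -0.51 + 0.6*(-0.51 - 0.546) = -1.1436
  grad(y) = -3.2984, v = y - alpha*grad = -1.0638
  prox(v) = soft_thresh(-1.0638, 0.0225) = -1.0413
f(x_4) = 8*(-1.0413)^2 + 15*(-1.0413) + 0.93*|-1.0413| = -5.9766


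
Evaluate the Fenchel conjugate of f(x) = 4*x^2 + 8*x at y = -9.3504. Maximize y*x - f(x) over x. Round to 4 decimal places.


f*(y) = sup_x {y*x - a*x^2 - b*x} = sup_x {(y-b)*x - a*x^2}
FOC: (y - b) - 2a*x = 0 => x* = (y - b)/(2a)
x* = (-9.3504 - 8)/(2*4) = -2.1688
f*(-9.3504) = (y-b)^2/(4a) = (-9.3504 - 8)^2/(4*4)
= 301.0364/16 = 18.8148


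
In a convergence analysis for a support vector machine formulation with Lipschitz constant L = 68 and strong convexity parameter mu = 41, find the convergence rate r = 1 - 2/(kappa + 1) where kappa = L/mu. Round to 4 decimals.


Step 1: Compute the condition number.
kappa = L/mu = 68/41 = 1.6585
Step 2: Compute the convergence rate.
r = 1 - 2/(kappa + 1) = 1 - 2*mu/(L + mu) = (L - mu)/(L + mu) = 27/109 = 0.2477


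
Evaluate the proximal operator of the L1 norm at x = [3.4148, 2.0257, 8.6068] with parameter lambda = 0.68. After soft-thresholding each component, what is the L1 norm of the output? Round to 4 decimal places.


Soft-thresholding with lambda = 0.68:
prox(3.4148) = sign(3.4148)*max(|3.4148| - 0.68, 0) = 2.7348
prox(2.0257) = sign(2.0257)*max(|2.0257| - 0.68, 0) = 1.3457
prox(8.6068) = sign(8.6068)*max(|8.6068| - 0.68, 0) = 7.9268
prox(x) = [2.7348, 1.3457, 7.9268]
||prox(x)||_1 = 2.7348 + 1.3457 + 7.9268 = 12.0073


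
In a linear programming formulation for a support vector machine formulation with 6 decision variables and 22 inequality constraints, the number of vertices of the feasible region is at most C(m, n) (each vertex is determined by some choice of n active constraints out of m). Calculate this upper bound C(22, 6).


Each vertex corresponds to some choice of n active constraints out of m, so the number of vertices is at most C(m, n) = m! / (n!(m-n)!).
m = 22, n = 6
Numerator: 22 * 21 * 20 * 19 * 18 * 17
Denominator: 6! = 720
C(22, 6) = 74613


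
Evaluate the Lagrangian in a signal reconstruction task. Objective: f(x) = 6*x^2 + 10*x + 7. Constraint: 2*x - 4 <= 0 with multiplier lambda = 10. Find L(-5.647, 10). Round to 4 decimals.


Step 1: Evaluate f(x).
f(-5.647) = 6*(-5.647)^2 + 10*(-5.647) + 7 = 141.8617
Step 2: Evaluate g(x).
g(-5.647) = 2*-5.647 - 4 = -15.294
Step 3: Compute Lagrangian.
L = 141.8617 + 10*-15.294 = -11.0783


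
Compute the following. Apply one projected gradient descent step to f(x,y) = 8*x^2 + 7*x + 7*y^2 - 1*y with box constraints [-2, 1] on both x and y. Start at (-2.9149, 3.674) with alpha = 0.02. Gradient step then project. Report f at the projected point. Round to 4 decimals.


Step 1: Compute gradient at (-2.9149, 3.674).
grad_x = 2*8*-2.9149 + 7 = -39.6384
grad_y = 2*7*3.674 - 1 = 50.436
Step 2: Gradient step.
x_raw = -2.9149 - 0.02*-39.6384 = -2.1221
y_raw = 3.674 - 0.02*50.436 = 2.6653
Step 3: Project onto [-2, 1].
x_proj = clip(-2.1221) = -2.0
y_proj = clip(2.6653) = 1.0
Step 4: Evaluate f.
f(-2.0, 1.0) = 24.0


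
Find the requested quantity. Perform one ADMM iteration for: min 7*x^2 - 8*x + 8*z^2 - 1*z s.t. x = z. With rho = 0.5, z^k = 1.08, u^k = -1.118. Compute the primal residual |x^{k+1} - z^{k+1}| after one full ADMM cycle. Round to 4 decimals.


ADMM iteration with rho = 0.5, z^k = 1.08, u^k = -1.118
Step 1: x-update.
Minimize 7*x^2 - 8*x + (0.5/2)*(x - 1.08 - 1.118)^2
FOC: (2*7 + 0.5)*x = 8 + 0.5*(1.08 + 1.118)
x^{k+1} = 0.6275
Step 2: z-update.
Minimize 8*z^2 - 1*z + (0.5/2)*(0.6275 - z - 1.118)^2
FOC: (2*8 + 0.5)*z = 1 + 0.5*(0.6275 - 1.118)
z^{k+1} = 0.0457
Step 3: u-update.
u^{k+1} = -1.118 + 0.6275 - 0.0457 = -0.5362
Step 4: Primal residual = |0.6275 - 0.0457| = 0.5818


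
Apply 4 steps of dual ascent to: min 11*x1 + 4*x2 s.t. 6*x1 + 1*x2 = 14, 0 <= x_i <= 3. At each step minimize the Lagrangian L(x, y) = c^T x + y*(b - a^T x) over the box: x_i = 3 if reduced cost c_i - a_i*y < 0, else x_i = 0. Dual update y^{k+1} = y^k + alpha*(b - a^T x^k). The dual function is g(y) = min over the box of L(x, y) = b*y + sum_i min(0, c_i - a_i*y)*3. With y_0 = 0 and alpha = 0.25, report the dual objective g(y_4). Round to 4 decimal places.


Dual ascent for LP: min 11*x1 + 4*x2, 6*x1 + 1*x2 = 14, 0 <= x_i <= 3
Step 1: y^k = 0.0, reduced costs: (11.0, 4.0)
  x^k = (0.0, 0.0), subgradient = b - a^T x = 14.0
  y^{k+1} = 0.0 + 0.25*14.0 = 3.5
Step 2: y^k = 3.5, reduced costs: (-10.0, 0.5)
  x^k = (3.0, 0.0), subgradient = b - a^T x = -4.0
  y^{k+1} = 3.5 + 0.25*-4.0 = 2.5
Step 3: y^k = 2.5, reduced costs: (-4.0, 1.5)
  x^k = (3.0, 0.0), subgradient = b - a^T x = -4.0
  y^{k+1} = 2.5 + 0.25*-4.0 = 1.5
Step 4: y^k = 1.5, reduced costs: (2.0, 2.5)
  x^k = (0.0, 0.0), subgradient = b - a^T x = 14.0
  y^{k+1} = 1.5 + 0.25*14.0 = 5.0
Dual objective at y_4 = 5.0: reduced costs (-19.0, -1.0), box minimizer x = (3.0, 3.0)
g(y_4) = b*y + (c1 - a1*y)*x1 + (c2 - a2*y)*x2 = 14*5.0 + (-19.0)*3.0 + (-1.0)*3.0 = 70.0 - 57.0 - 3.0 = 10.0
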